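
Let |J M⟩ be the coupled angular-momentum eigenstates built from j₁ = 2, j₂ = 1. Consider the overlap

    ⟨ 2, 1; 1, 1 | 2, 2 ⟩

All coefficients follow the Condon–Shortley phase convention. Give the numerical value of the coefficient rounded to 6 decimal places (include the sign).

j₁+j₂−J=1  J+j₁−j₂=3  J−j₁+j₂=1  j₁+j₂+J+1=6
(j₁±m₁, j₂±m₂, J±M) = (3,1,2,0,4,0)
P² = 12
sum k=1..1:
  [1] −1/6 = -1/6
S = -1/6
C² = P²·S² = 1/3 ; C = -0.577350

−√(1/3) = -0.577350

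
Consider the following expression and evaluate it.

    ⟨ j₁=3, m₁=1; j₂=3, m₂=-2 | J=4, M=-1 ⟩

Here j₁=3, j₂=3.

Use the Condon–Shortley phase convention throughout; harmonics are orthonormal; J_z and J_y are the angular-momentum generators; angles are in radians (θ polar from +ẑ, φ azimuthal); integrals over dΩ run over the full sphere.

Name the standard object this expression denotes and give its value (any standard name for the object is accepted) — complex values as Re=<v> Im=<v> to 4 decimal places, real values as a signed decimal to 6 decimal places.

Clebsch–Gordan coefficient, +√(16/77) ≈ +0.455842

This is a Clebsch–Gordan (vector-coupling) coefficient.
j₁+j₂−J=2  J+j₁−j₂=4  J−j₁+j₂=4  j₁+j₂+J+1=11
(j₁±m₁, j₂±m₂, J±M) = (4,2,1,5,3,5)
P² = 82944/77
sum k=0..1:
  [0] +1/48 = 1/48
  [1] −1/144 = -1/144
S = 1/72
C² = P²·S² = 16/77 ; C = +0.455842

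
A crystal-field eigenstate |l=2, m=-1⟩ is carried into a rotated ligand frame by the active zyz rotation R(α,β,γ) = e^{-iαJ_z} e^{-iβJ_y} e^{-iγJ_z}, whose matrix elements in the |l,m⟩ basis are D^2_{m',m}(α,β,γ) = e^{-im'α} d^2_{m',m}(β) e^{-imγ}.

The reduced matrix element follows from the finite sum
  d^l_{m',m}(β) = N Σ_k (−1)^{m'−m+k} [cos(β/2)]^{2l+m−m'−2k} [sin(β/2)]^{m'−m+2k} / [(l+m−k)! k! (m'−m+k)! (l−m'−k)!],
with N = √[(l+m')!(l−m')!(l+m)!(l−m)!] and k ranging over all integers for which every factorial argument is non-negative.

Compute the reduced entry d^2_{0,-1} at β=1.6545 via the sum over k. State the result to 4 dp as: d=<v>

d^2_{0,-1}(β=1.6545) via the finite sum:
With c≡cos(β/2)=0.676903 and s≡sin(β/2)=0.736073, N=[2·2·1·6]^{1/2}=4.898979
Admissible k: 0..1 (factorial args all ≥0)
  k=0: (−1)^1·4.8990/(2)·0.6769^3·0.7361^1 = -0.559210
  k=1: (−1)^2·4.8990/(2)·0.6769^1·0.7361^3 = +0.661247
d^2_{0,-1}(1.6545) = -0.559210 +0.661247 = +0.102037

d=0.1020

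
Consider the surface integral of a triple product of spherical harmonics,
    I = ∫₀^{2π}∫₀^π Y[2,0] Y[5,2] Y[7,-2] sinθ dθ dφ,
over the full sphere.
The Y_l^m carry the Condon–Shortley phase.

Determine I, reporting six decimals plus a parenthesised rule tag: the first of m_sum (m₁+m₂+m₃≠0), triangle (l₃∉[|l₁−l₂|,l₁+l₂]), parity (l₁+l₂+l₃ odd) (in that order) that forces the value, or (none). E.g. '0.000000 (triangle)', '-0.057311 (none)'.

0.215014 (none)

m-sum 0 ✓  L=14 even ✓  3≤7≤7 ✓
Π(2lᵢ+1) = 5×11×15 = 825
triangle coeff Δ(2,5,7) = 1/15015
Σ_t [0,0]: t=0:+1/57600 = 1/57600
(3j)²=21/715 [(2 5 7; 0 0 0)], sign=-1
Σ_t [0,0]: t=0:+1/120960 = 1/120960
(3j)²=24/1001 [(2 5 7; 0 2 -2)], sign=-1
⇒ 4πI² = 1080/1859
I = (+1)√(1080/1859/(4π)) = 0.21501425
No selection rule forces the value: the integral is nonzero (none).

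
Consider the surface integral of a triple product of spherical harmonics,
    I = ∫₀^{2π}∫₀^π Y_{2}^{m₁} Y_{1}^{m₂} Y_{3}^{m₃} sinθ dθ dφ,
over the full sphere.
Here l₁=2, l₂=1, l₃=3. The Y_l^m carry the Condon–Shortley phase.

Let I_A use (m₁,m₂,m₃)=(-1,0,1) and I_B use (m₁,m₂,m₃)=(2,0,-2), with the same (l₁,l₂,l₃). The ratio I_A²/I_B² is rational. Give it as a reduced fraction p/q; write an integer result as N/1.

8/5

Shared (l₁,l₂,l₃)=(2,1,3): N and (l;000)² cancel in I_A²/I_B².
A: Δ = 0!·4!·2!/7! = 1/105; Racah Σ t=0..0: t=0:+1/6 = 1/6; ⇒ 3j(2 1 3; -1 0 1)² = 8/105, sgn +1
B: Δ = 0!·4!·2!/7! = 1/105; Racah Σ t=0..0: t=0:+1/24 = 1/24; ⇒ 3j(2 1 3; 2 0 -2)² = 1/21, sgn -1
I_A²/I_B² = (8/105)/(1/21) = 8/5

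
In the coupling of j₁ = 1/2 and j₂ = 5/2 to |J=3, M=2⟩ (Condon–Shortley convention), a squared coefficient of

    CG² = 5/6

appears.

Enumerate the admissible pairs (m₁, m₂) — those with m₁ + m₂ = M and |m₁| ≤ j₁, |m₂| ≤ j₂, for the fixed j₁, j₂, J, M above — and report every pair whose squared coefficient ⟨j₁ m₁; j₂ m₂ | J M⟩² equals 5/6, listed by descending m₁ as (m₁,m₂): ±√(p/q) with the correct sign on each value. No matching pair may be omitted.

Admissible pairs with m₁+m₂ = M = 2: (-1/2,5/2), (1/2,3/2)
  (m₁,m₂)=(1/2,3/2): CG² = 5/6, CG = +√(5/6)   ← matches the target
  (m₁,m₂)=(-1/2,5/2): CG² = 1/6, CG = +√(1/6)
Pairs with CG² = 5/6: (1/2,3/2): +√(5/6)

(1/2,3/2): +√(5/6)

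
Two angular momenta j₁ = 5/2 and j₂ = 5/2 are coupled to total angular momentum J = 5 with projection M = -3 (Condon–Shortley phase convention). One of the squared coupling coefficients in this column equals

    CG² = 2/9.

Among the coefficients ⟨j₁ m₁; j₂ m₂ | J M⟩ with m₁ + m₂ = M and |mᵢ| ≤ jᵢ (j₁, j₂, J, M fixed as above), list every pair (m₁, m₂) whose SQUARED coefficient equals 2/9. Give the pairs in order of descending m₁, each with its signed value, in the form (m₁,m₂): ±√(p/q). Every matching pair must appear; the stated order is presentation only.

(-1/2,-5/2): +√(2/9); (-5/2,-1/2): +√(2/9)

Admissible pairs with m₁+m₂ = M = -3: (-5/2,-1/2), (-3/2,-3/2), (-1/2,-5/2)
  (m₁,m₂)=(-1/2,-5/2): CG² = 2/9, CG = +√(2/9)   ← matches the target
  (m₁,m₂)=(-3/2,-3/2): CG² = 5/9, CG = +√(5/9)
  (m₁,m₂)=(-5/2,-1/2): CG² = 2/9, CG = +√(2/9)   ← matches the target
Pairs with CG² = 2/9: (-1/2,-5/2): +√(2/9); (-5/2,-1/2): +√(2/9)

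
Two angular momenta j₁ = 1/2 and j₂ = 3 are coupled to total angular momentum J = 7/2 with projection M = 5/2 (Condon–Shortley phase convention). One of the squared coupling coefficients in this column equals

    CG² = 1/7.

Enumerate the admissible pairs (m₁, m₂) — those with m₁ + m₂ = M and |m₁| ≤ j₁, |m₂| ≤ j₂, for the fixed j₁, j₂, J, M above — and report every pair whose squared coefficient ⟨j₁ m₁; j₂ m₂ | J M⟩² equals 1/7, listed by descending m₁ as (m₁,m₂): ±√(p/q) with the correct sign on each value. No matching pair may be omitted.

(-1/2,3): +√(1/7)

Admissible pairs with m₁+m₂ = M = 5/2: (-1/2,3), (1/2,2)
  (m₁,m₂)=(1/2,2): CG² = 6/7, CG = +√(6/7)
  (m₁,m₂)=(-1/2,3): CG² = 1/7, CG = +√(1/7)   ← matches the target
Pairs with CG² = 1/7: (-1/2,3): +√(1/7)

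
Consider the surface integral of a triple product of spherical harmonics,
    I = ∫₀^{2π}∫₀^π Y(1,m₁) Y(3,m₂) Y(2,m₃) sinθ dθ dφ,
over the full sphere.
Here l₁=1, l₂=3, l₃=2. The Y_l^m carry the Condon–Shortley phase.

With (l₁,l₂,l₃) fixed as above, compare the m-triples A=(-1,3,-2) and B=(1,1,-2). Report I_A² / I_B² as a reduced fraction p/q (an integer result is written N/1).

l's match ⇒ only the (l;m) 3-j factors differ between A and B.
A: triangle coeff Δ(1,3,2) = 1/105; Σ_t [2,2]: t=2:+1/48 = 1/48; (3j)²=1/7 [(1 3 2; -1 3 -2)], sign=+1
B: triangle coeff Δ(1,3,2) = 1/105; Σ_t [0,0]: t=0:+1/48 = 1/48; (3j)²=1/105 [(1 3 2; 1 1 -2)], sign=+1
I_A²/I_B² = (1/7)/(1/105) = 15/1

15/1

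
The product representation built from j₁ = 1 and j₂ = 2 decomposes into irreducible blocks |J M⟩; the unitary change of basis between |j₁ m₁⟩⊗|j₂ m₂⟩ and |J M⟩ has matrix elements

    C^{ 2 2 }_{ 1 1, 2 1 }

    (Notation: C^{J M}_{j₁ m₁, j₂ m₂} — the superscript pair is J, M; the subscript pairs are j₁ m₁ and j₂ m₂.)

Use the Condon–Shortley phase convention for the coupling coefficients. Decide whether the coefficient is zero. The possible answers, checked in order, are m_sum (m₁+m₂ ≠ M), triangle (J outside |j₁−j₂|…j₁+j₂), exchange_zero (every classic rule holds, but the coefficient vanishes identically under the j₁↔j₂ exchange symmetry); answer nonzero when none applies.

m-sum: m₁+m₂ = 1+1 = 2, M = 2  ✓
triangle: |j₁−j₂| = 1 ≤ J = 2 ≤ j₁+j₂ = 3  ✓
exchange: j₁≠j₂ or m₁≠m₂ — the exchange symmetry imposes no constraint here
value check: CG = +√(1/3) = +0.577350 ≠ 0

nonzero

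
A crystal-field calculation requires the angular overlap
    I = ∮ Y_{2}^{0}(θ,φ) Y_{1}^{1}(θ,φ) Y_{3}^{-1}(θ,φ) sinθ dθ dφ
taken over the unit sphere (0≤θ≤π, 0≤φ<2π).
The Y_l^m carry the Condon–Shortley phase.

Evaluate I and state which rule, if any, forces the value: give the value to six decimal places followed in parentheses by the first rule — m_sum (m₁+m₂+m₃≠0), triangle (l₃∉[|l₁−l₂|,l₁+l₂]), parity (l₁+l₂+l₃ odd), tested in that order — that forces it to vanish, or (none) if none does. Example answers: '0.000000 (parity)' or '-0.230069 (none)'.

-0.202301 (none)

m-sum 0 ✓  L=6 even ✓  1≤3≤3 ✓
Π(2lᵢ+1) = 5×3×7 = 105
triangle coeff Δ(2,1,3) = 1/105
Σ_t [0,0]: t=0:+1/4 = 1/4
(3j)²=3/35 [(2 1 3; 0 0 0)], sign=-1
Σ_t [0,0]: t=0:+1/8 = 1/8
(3j)²=2/35 [(2 1 3; 0 1 -1)], sign=+1
⇒ 4πI² = 18/35
I = (-1)√(18/35/(4π)) = -0.20230066
No selection rule forces the value: the integral is nonzero (none).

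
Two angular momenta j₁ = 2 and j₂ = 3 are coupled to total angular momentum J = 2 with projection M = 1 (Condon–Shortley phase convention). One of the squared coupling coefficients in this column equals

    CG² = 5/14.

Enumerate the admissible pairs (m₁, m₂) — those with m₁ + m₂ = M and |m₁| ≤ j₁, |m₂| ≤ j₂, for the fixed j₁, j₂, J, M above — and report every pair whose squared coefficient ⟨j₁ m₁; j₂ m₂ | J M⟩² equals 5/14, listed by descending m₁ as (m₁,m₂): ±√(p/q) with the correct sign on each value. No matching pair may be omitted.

(-2,3): −√(5/14)

Admissible pairs with m₁+m₂ = M = 1: (-2,3), (-1,2), (0,1), (1,0), (2,-1)
  (m₁,m₂)=(2,-1): CG² = 3/14, CG = +√(3/14)
  (m₁,m₂)=(1,0): CG² = 2/7, CG = −√(2/7)
  (m₁,m₂)=(0,1): CG² = 1/7, CG = +√(1/7)
  (m₁,m₂)=(-1,2): CG² = 0/1, CG = 0
  (m₁,m₂)=(-2,3): CG² = 5/14, CG = −√(5/14)   ← matches the target
Pairs with CG² = 5/14: (-2,3): −√(5/14)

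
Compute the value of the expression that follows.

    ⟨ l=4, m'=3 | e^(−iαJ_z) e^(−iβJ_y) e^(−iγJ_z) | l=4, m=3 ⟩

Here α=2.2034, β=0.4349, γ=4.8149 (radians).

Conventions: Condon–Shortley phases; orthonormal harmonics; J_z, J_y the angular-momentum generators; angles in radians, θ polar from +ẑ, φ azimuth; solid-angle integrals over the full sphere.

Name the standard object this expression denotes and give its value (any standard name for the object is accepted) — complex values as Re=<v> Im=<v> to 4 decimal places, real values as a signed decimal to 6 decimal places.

Wigner D-matrix element, Re=-0.3225 Im=-0.4381

This is a Wigner D-matrix element — the rotation-matrix element ⟨l m'| R(α,β,γ) |l m⟩ in the angular-momentum basis.
D^4_{3,3}(2.2034,0.4349,4.8149) = e^{-i·3·2.2034}·d^4_{3,3}(0.4349)·e^{-i·3·4.8149}. Compute d first:
c=cos(0.434900/2)=0.976451, s=sin(0.434900/2)=0.215740; N=√[5040·1·5040·1]=5040.000000
Admissible k: 0..1 (factorial args all ≥0)
  k=0: (−1)^0·5040.0000/(5040)·0.9765^8·0.2157^0 = +0.826424
  k=1: (−1)^1·5040.0000/(720)·0.9765^6·0.2157^2 = -0.282399
d^4_{3,3}(0.4349) = +0.826424 -0.282399 = +0.544025
D = (+0.947005-0.321217i)·(+0.544025)·(-0.302708-0.953083i) = -0.322505-0.438125i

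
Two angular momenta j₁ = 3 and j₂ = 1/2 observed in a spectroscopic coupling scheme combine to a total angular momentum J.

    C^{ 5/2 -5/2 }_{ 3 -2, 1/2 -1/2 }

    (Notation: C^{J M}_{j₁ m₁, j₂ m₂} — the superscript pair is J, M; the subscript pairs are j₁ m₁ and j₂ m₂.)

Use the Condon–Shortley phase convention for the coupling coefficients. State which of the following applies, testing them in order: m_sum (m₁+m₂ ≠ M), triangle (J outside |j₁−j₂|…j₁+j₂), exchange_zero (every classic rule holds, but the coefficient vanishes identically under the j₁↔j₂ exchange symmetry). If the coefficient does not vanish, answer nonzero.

m-sum: m₁+m₂ = -2+(-1/2) = -5/2, M = -5/2  ✓
triangle: |j₁−j₂| = 5/2 ≤ J = 5/2 ≤ j₁+j₂ = 7/2  ✓
exchange: j₁≠j₂ or m₁≠m₂ — the exchange symmetry imposes no constraint here
value check: CG = +√(1/7) = +0.377964 ≠ 0

nonzero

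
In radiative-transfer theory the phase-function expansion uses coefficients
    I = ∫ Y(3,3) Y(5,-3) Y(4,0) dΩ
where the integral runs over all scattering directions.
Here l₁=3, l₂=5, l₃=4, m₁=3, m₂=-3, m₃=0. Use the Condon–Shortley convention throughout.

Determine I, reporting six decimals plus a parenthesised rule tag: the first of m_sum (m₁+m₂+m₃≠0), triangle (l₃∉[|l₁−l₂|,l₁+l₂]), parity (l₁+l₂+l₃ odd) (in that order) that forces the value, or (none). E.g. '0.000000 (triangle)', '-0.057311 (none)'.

0.196280 (none)

m-sum 0 ✓  L=12 even ✓  2≤4≤8 ✓
Π(2lᵢ+1) = 7×11×9 = 693
triangle coeff Δ(3,5,4) = 1/180180
Σ_t [1,3]: t=1:−1/576 t=2:+1/144 t=3:−1/576 = 1/288
(3j)²=20/1001 [(3 5 4; 0 0 0)], sign=+1
Σ_t [0,0]: t=0:+1/2304 = 1/2304
(3j)²=5/143 [(3 5 4; 3 -3 0)], sign=+1
⇒ 4πI² = 900/1859
I = (+1)√(900/1859/(4π)) = 0.19628026
No selection rule forces the value: the integral is nonzero (none).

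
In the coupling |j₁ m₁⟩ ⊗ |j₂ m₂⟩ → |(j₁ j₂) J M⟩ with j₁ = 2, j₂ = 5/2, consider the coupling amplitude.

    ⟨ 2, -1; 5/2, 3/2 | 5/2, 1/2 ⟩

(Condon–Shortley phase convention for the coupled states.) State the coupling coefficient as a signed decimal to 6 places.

+√(6/35) = +0.414039

triangle: 2!×2!×3!/8! = 24/40320
(j±m)!: 1!×3!×4!×1!×3!×2! = 1728
prefactor² = (2J+1)×Δ×N² = 216/35
  k=1: −1/(1!×1!×2!×3!×0!×0!) = -1/12
  k=2: +1/(2!×0!×1!×2!×1!×1!) = 1/4
Σ = 1/6  ⇒  CG² = 216/35×(1/6)² = 6/35
CG = +√(6/35) = +0.414039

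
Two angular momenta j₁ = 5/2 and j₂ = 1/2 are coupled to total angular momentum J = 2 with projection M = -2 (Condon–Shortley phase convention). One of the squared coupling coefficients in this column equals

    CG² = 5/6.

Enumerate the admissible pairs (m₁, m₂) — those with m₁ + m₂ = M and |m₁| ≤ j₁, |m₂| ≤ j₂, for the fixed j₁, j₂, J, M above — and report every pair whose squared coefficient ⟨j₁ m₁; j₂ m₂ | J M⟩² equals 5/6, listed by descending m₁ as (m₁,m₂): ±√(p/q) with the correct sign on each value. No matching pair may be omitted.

Admissible pairs with m₁+m₂ = M = -2: (-5/2,1/2), (-3/2,-1/2)
  (m₁,m₂)=(-3/2,-1/2): CG² = 1/6, CG = +√(1/6)
  (m₁,m₂)=(-5/2,1/2): CG² = 5/6, CG = −√(5/6)   ← matches the target
Pairs with CG² = 5/6: (-5/2,1/2): −√(5/6)

(-5/2,1/2): −√(5/6)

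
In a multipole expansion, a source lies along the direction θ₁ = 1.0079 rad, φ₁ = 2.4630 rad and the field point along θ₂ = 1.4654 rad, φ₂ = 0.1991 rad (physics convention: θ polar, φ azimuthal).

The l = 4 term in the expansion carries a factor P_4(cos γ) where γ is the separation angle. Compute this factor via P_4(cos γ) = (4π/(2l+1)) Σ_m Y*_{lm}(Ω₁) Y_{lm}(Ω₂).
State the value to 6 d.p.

-0.258771

Expand P_4 via completeness: Σ_{m} conj(Y_{4,m}) at Ω₁ times Y_{4,m} at Ω₂ —
  term(m=-4) = -0.09137 + 0.03535j   from Y*(Ω₁)=-0.20603 - 0.09380j, Y(Ω₂)=0.30264 - 0.30938j
  term(m=-3) = 0.04570 + 0.02547j   from Y*(Ω₁)=0.18117 + 0.36113j, Y(Ω₂)=0.10708 - 0.07283j
  term(m=-2) = 0.01331 + 0.07131j   from Y*(Ω₁)=0.05039 - 0.23228j, Y(Ω₂)=-0.28131 + 0.11834j
  term(m=-1) = -0.01986 + 0.02391j   from Y*(Ω₁)=0.16730 - 0.13490j, Y(Ω₂)=-0.14179 + 0.02861j
  term(m=+0) = -0.08089 + 0.00000j   from Y*(Ω₁)=-0.28613 + 0.00000j, Y(Ω₂)=0.28269 + 0.00000j
  term(m=+1) = -0.01986 - 0.02391j   from Y*(Ω₁)=-0.16730 - 0.13490j, Y(Ω₂)=0.14179 + 0.02861j
  term(m=+2) = 0.01331 - 0.07131j   from Y*(Ω₁)=0.05039 + 0.23228j, Y(Ω₂)=-0.28131 - 0.11834j
  term(m=+3) = 0.04570 - 0.02547j   from Y*(Ω₁)=-0.18117 + 0.36113j, Y(Ω₂)=-0.10708 - 0.07283j
  term(m=+4) = -0.09137 - 0.03535j   from Y*(Ω₁)=-0.20603 + 0.09380j, Y(Ω₂)=0.30264 + 0.30938j
Accumulated sum -0.18533 + 0.00000j; after 4π/(2l+1) scaling, -0.25877 + 0.00000j ⇒ P_4 = -0.258771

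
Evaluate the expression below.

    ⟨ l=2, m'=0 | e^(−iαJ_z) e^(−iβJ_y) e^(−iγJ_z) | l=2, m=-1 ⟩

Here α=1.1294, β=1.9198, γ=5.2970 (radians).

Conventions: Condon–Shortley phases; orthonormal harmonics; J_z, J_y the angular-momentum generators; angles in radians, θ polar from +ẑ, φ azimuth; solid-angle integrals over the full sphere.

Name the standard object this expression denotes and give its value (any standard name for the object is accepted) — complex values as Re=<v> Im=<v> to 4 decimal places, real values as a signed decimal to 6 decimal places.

This is a Wigner D-matrix element — the rotation-matrix element ⟨l m'| R(α,β,γ) |l m⟩ in the angular-momentum basis.
First d^2_{0,-1}(β=1.9198), then the phase factors e^{-i(0)α} and e^{-i(-1)γ}:
c=cos(1.919800/2)=0.573602, s=sin(1.919800/2)=0.819134; N=√[2·2·1·6]=4.898979
Admissible k: 0..1 (factorial args all ≥0)
  k=0: (−1)^1·4.8990/(2)·0.5736^3·0.8191^1 = -0.378671
  k=1: (−1)^2·4.8990/(2)·0.5736^1·0.8191^3 = +0.772238
d^2_{0,-1}(1.9198) = -0.378671 +0.772238 = +0.393567
Attach z-rotation phases: D = e^{-i(0)(1.1294)}·(+0.393567)·e^{-i(-1)(5.2970)} = +0.217200-0.328206i

Wigner D-matrix element, Re=0.2172 Im=-0.3282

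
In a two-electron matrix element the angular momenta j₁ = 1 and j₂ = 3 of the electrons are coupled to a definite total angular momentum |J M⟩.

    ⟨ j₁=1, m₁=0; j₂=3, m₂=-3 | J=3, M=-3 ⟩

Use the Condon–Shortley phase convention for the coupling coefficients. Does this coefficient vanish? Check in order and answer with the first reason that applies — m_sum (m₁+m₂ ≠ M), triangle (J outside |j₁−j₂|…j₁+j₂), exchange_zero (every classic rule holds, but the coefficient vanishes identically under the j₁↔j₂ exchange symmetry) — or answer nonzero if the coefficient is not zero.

nonzero

m-sum: m₁+m₂ = 0+(-3) = -3, M = -3  ✓
triangle: |j₁−j₂| = 2 ≤ J = 3 ≤ j₁+j₂ = 4  ✓
exchange: j₁≠j₂ or m₁≠m₂ — the exchange symmetry imposes no constraint here
value check: CG = +√(3/4) = +0.866025 ≠ 0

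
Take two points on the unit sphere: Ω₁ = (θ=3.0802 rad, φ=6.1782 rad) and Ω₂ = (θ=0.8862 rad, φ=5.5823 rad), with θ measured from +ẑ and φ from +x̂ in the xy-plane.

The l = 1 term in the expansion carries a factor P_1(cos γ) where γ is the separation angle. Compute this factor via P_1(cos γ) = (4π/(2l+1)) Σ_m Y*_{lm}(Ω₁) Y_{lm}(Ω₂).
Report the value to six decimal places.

-0.591832

Summing Y*_{l m}(θ₁,φ₁)·Y_{l m}(θ₂,φ₂) over m ∈ [−1, 1]; prefactor 4π/(2·1+1) = 4.188790:
  m=-1: Y*=0.02108 - 0.00222j  Y=0.20455 + 0.17260j  product 0.00470 + 0.00318j
  m=+0: Y*=-0.48768 + 0.00000j  Y=0.30897 + 0.00000j  product -0.15068 + 0.00000j
  m=+1: Y*=-0.02108 - 0.00222j  Y=-0.20455 + 0.17260j  product 0.00470 - 0.00318j
Σ over m = -0.14129 + 0.00000j; ×(4π/3) → -0.59183 + 0.00000j. Real part: -0.591832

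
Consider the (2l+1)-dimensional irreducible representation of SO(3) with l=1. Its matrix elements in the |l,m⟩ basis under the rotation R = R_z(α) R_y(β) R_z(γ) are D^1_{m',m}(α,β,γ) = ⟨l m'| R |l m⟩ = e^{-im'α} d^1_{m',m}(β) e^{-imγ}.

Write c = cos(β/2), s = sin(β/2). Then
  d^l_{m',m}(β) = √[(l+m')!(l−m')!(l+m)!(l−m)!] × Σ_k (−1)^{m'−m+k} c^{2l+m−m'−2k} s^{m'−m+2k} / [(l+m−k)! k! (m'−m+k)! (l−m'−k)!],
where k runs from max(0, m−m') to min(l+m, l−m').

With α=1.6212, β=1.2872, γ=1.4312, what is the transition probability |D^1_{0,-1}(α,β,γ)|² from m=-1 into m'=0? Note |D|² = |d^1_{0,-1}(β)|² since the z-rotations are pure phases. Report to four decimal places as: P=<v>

First d^1_{0,-1}(β=1.2872), then the phase factors e^{-i(0)α} and e^{-i(-1)γ}:
With c≡cos(β/2)=0.799941 and s≡sin(β/2)=0.600079, N=[1·1·1·2]^{1/2}=1.414214
The bounds max(0,m−m')=0 and min(l+m,l−m')=0 give 1 term
  k=0: (−1)^1·1.4142/(1)·0.7999^1·0.6001^1 = -0.678862
d^1_{0,-1}(1.2872) = -0.678862
|D^1_{0,-1}|² = |d^1_{0,-1}(β)|² = (-0.678862)² = 0.460853 (the z-rotation phases have unit modulus)

P=0.4609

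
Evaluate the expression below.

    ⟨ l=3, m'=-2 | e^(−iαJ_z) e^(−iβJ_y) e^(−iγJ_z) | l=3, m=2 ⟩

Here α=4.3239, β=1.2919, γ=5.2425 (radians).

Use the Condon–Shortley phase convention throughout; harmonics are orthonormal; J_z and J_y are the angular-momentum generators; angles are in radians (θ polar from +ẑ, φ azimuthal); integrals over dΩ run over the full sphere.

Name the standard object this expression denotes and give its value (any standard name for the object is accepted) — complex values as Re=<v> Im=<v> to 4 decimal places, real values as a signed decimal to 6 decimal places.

This is a Wigner D-matrix element — the rotation-matrix element ⟨l m'| R(α,β,γ) |l m⟩ in the angular-momentum basis.
Split into d^3_{-2,2}(β=1.2919) × two z-phases.
Half-angle: c=0.798528, s=0.601957. N=√(1·120·120·1)=120.000000
The bounds max(0,m−m')=4 and min(l+m,l−m')=5 give 2 terms
  k=4: (−1)^0·120.0000/(24)·0.7985^2·0.6020^4 = +0.418614
  k=5: (−1)^1·120.0000/(120)·0.7985^0·0.6020^6 = -0.047577
d^3_{-2,2}(1.2919) = +0.418614 -0.047577 = +0.371037
Attach z-rotation phases: D = e^{-i(-2)(4.3239)}·(+0.371037)·e^{-i(2)(5.2425)} = -0.097681-0.357948i

Wigner D-matrix element, Re=-0.0977 Im=-0.3579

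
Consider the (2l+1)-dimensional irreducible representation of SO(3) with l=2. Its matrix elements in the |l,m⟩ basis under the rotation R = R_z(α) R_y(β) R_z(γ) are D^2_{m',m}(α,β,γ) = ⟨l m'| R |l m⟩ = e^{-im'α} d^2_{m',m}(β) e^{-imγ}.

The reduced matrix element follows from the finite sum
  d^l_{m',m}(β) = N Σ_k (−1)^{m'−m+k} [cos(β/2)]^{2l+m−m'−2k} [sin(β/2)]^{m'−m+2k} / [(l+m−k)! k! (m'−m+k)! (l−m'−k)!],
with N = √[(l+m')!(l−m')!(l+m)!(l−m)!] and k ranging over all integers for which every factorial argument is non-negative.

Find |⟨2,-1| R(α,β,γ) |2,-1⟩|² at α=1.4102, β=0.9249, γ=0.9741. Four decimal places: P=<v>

First d^2_{-1,-1}(β=0.9249), then the phase factors e^{-i(-1)α} and e^{-i(-1)γ}:
With c≡cos(β/2)=0.894962 and s≡sin(β/2)=0.446142, N=[1·6·1·6]^{1/2}=6.000000
The bounds max(0,m−m')=0 and min(l+m,l−m')=1 give 2 terms
  k=0: (−1)^0·6.0000/(6)·0.8950^4·0.4461^0 = +0.641532
  k=1: (−1)^1·6.0000/(2)·0.8950^2·0.4461^2 = -0.478274
d^2_{-1,-1}(0.9249) = +0.641532 -0.478274 = +0.163258
|D^2_{-1,-1}|² = |d^2_{-1,-1}(β)|² = (+0.163258)² = 0.026653 (the z-rotation phases have unit modulus)

P=0.0267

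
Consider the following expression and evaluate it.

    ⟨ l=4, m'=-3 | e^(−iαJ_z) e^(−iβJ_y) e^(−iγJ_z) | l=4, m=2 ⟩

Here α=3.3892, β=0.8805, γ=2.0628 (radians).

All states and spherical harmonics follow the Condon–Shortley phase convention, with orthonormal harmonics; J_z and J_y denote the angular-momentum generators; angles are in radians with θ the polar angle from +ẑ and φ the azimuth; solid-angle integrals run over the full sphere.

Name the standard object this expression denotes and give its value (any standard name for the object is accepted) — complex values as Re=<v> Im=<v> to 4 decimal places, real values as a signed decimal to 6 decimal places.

Wigner D-matrix element, Re=0.1050 Im=-0.0258

This is a Wigner D-matrix element — the rotation-matrix element ⟨l m'| R(α,β,γ) |l m⟩ in the angular-momentum basis.
First d^4_{-3,2}(β=0.8805), then the phase factors e^{-i(-3)α} and e^{-i(2)γ}:
Half-angle: c=0.904645, s=0.426166. N=√(1·5040·720·2)=2693.993318
Admissible k: 5..6 (factorial args all ≥0)
  k=5: (−1)^0·2693.9933/(240)·0.9046^3·0.4262^5 = +0.116819
  k=6: (−1)^1·2693.9933/(720)·0.9046^1·0.4262^7 = -0.008642
d^4_{-3,2}(0.8805) = +0.116819 -0.008642 = +0.108177
D = (-0.736563-0.676369i)·(+0.108177)·(-0.553690+0.832723i) = +0.105046-0.025839i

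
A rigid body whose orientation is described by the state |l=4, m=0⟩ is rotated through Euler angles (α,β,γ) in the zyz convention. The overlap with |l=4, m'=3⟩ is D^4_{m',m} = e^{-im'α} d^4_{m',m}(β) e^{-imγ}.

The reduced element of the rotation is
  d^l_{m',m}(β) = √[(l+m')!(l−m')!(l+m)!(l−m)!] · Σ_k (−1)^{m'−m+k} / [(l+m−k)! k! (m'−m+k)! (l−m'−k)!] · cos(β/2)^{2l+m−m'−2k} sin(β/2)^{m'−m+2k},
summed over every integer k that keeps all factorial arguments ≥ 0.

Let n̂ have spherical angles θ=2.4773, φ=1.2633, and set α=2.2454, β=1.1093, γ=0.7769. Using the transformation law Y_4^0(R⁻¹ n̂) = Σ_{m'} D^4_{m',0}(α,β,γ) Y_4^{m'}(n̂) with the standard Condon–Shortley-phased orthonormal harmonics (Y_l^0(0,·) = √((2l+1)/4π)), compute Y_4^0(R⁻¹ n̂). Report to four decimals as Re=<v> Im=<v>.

Re=0.3112 Im=0.0000

Need the full column D^4_{m',0} for m'=−4..4 at α=2.2454, β=1.1093, γ=0.7769.
cos(β/2)=0.850085, sin(β/2)=0.526646
d^4_{-4,0}: single k=4 term ⇒ +0.336103;  D = -0.303633+0.144125i
d^4_{-3,0}: k∈[3..4] ⇒ +0.767240 -0.294472 = +0.472768;  D = +0.425081+0.206920i
d^4_{-2,0}: k∈[2..4] ⇒ +0.992961 -1.016280 +0.146271 = +0.122951;  D = -0.027022-0.119945i
d^4_{-1,0}: k∈[1..4] ⇒ +0.755561 -1.739937 +0.667800 -0.042718 = -0.359294;  D = +0.224411-0.280592i
d^4_{0,0}: k∈[0..4] ⇒ +0.272708 -1.674676 +1.446192 -0.246693 +0.005918 = -0.196551;  D = -0.196551+0.000000i
d^4_{1,0}: k∈[0..3] ⇒ -0.755561 +1.739937 -0.667800 +0.042718 = +0.359294;  D = -0.224411-0.280592i
d^4_{2,0}: k∈[0..2] ⇒ +0.992961 -1.016280 +0.146271 = +0.122951;  D = -0.027022+0.119945i
d^4_{3,0}: k∈[0..1] ⇒ -0.767240 +0.294472 = -0.472768;  D = -0.425081+0.206920i
d^4_{4,0}: single k=0 term ⇒ +0.336103;  D = -0.303633-0.144125i
Y_4^{m'}(θ=2.4773,φ=1.2633) and Σ D·Y over m':
  (-0.3036+0.1441i)·(+0.0214+0.0603i)  (+0.4251+0.2069i)·(+0.1841-0.1394i)  (-0.0270-0.1199i)·(-0.3468-0.2450i)  (+0.2244-0.2806i)·(-0.0931+0.2932i)  (-0.1966+0.0000i)·(-0.2271+0.0000i)  (-0.2244-0.2806i)·(+0.0931+0.2932i)  (-0.0270+0.1199i)·(-0.3468+0.2450i)  (-0.4251+0.2069i)·(-0.1841-0.1394i)  (-0.3036-0.1441i)·(+0.0214-0.0603i)
Y_4^0(R⁻¹ n̂) = +0.311204+0.000000i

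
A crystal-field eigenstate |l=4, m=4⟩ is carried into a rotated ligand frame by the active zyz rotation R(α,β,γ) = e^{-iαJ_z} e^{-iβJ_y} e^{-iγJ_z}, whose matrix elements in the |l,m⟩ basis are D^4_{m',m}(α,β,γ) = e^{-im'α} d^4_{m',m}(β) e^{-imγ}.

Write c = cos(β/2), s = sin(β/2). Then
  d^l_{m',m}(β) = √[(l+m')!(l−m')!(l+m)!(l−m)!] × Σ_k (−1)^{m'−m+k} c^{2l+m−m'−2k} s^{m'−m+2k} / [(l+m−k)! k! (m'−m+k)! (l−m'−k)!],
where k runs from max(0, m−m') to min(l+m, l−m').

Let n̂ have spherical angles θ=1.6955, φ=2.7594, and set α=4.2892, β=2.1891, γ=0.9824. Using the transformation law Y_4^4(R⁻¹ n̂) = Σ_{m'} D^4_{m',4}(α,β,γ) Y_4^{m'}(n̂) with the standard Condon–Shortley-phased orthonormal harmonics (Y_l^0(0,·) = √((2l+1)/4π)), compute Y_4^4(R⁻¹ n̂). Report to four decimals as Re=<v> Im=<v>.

Re=-0.3849 Im=0.1979

Need the full column D^4_{m',4} for m'=−4..4 at α=4.2892, β=2.1891, γ=0.9824.
cos(β/2)=0.458446, sin(β/2)=0.888722
d^4_{-4,4}: single k=8 term ⇒ +0.389159;  D = +0.307235+0.238855i
d^4_{-3,4}: single k=7 term ⇒ +0.567800;  D = -0.501847+0.265606i
d^4_{-2,4}: single k=6 term ⇒ +0.547964;  D = -0.034821-0.546856i
d^4_{-1,4}: single k=5 term ⇒ +0.399751;  D = +0.374182+0.140672i
d^4_{0,4}: single k=4 term ⇒ +0.230551;  D = -0.162598+0.163449i
d^4_{1,4}: single k=3 term ⇒ +0.106374;  D = -0.037952-0.099373i
d^4_{2,4}: single k=2 term ⇒ +0.038801;  D = +0.038735+0.002264i
d^4_{3,4}: single k=1 term ⇒ +0.010699;  D = -0.004955+0.009482i
d^4_{4,4}: single k=0 term ⇒ +0.001951;  D = -0.001206-0.001534i
Y_4^{m'}(θ=1.6955,φ=2.7594) and Σ D·Y over m':
  (+0.3072+0.2389i)·(+0.0180+0.4286i)  (-0.5018+0.2656i)·(+0.0626+0.1386i)  (-0.0348-0.5469i)·(-0.2120-0.2033i)  (+0.3742+0.1407i)·(-0.1567-0.0630i)  (-0.1626+0.1634i)·(+0.2691+0.0000i)  (-0.0380-0.0994i)·(+0.1567-0.0630i)  (+0.0387+0.0023i)·(-0.2120+0.2033i)  (-0.0050+0.0095i)·(-0.0626+0.1386i)  (-0.0012-0.0015i)·(+0.0180-0.4286i)
Y_4^4(R⁻¹ n̂) = -0.384907+0.197863i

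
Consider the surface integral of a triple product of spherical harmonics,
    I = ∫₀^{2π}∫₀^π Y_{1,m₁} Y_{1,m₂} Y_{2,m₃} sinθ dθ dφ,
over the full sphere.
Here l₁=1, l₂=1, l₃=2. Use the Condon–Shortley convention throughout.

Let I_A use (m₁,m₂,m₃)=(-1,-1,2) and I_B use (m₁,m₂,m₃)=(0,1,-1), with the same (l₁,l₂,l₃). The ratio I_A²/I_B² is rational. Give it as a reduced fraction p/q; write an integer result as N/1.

2/1

l's match ⇒ only the (l;m) 3-j factors differ between A and B.
A: triangle coeff Δ(1,1,2) = 1/30; Σ_t [0,0]: t=0:+1/4 = 1/4; (3j)²=1/5 [(1 1 2; -1 -1 2)], sign=+1
B: triangle coeff Δ(1,1,2) = 1/30; Σ_t [0,0]: t=0:+1/2 = 1/2; (3j)²=1/10 [(1 1 2; 0 1 -1)], sign=-1
I_A²/I_B² = (1/5)/(1/10) = 2/1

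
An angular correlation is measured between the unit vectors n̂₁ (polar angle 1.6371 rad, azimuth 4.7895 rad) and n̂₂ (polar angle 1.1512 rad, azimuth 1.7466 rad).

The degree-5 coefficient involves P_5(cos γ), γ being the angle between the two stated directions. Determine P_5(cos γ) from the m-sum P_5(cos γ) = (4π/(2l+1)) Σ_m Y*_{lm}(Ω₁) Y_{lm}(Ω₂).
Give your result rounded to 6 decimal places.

-0.217554

Summing Y*_{l m}(θ₁,φ₁)·Y_{l m}(θ₂,φ₂) over m ∈ [−5, 5]; prefactor 4π/(2·5+1) = 1.142397:
  m=-5: Y*=+0.172639-0.425356i  Y=-0.227066-0.188086i  product -0.119204+0.064113i
  m=-4: Y*=-0.091843-0.029262i  Y=+0.317257-0.268970i  product -0.037008+0.015419i
  m=-3: Y*=+0.075682-0.321298i  Y=+0.065476+0.112415i  product +0.041074-0.012529i
  m=-2: Y*=-0.109013-0.016947i  Y=+0.271441-0.099578i  product -0.031278+0.006255i
  m=-1: Y*=+0.023116-0.299175i  Y=+0.038118+0.214581i  product +0.065079-0.006444i
  m=+0: Y*=-0.113857-0.000000i  Y=+0.243826+0.000000i  product -0.027761-0.000000i
  m=+1: Y*=-0.023116-0.299175i  Y=-0.038118+0.214581i  product +0.065079+0.006444i
  m=+2: Y*=-0.109013+0.016947i  Y=+0.271441+0.099578i  product -0.031278-0.006255i
  m=+3: Y*=-0.075682-0.321298i  Y=-0.065476+0.112415i  product +0.041074+0.012529i
  m=+4: Y*=-0.091843+0.029262i  Y=+0.317257+0.268970i  product -0.037008-0.015419i
  m=+5: Y*=-0.172639-0.425356i  Y=+0.227066-0.188086i  product -0.119204-0.064113i
Total Σ_m = -0.190437-0.000000i. Multiply by 1.142397: -0.217554-0.000000i. P_5(cos γ) = -0.217554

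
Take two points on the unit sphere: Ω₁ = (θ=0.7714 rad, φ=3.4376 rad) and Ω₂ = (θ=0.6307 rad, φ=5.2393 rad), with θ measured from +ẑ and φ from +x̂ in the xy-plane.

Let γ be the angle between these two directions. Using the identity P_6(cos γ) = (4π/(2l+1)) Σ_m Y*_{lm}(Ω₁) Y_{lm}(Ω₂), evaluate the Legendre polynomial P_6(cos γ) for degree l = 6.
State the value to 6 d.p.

Expand P_6 via completeness: Σ_{m} conj(Y_{6,m}) at Ω₁ times Y_{6,m} at Ω₂ —
  m=-6: Y*=-0.01130 + 0.05429j  Y=0.02031 - 0.00040j  product -0.00021 + 0.00111j
  m=-5: Y*=-0.01791 - 0.19674j  Y=0.04680 - 0.08426j  product -0.01742 - 0.00770j
  m=-4: Y*=0.14794 + 0.36323j  Y=-0.13626 - 0.22894j  product 0.06300 - 0.08336j
  m=-3: Y*=-0.26495 - 0.32579j  Y=-0.45036 + 0.00448j  product 0.12078 + 0.14554j
  m=-2: Y*=0.06126 + 0.04120j  Y=-0.18465 + 0.32478j  product -0.02469 + 0.01229j
  m=-1: Y*=0.33512 + 0.10220j  Y=-0.05214 - 0.08962j  product -0.00831 - 0.03536j
  m=+0: Y*=-0.18324 + 0.00000j  Y=-0.40841 + 0.00000j  product 0.07484 + 0.00000j
  m=+1: Y*=-0.33512 + 0.10220j  Y=0.05214 - 0.08962j  product -0.00831 + 0.03536j
  m=+2: Y*=0.06126 - 0.04120j  Y=-0.18465 - 0.32478j  product -0.02469 - 0.01229j
  m=+3: Y*=0.26495 - 0.32579j  Y=0.45036 + 0.00448j  product 0.12078 - 0.14554j
  m=+4: Y*=0.14794 - 0.36323j  Y=-0.13626 + 0.22894j  product 0.06300 + 0.08336j
  m=+5: Y*=0.01791 - 0.19674j  Y=-0.04680 - 0.08426j  product -0.01742 + 0.00770j
  m=+6: Y*=-0.01130 - 0.05429j  Y=0.02031 + 0.00040j  product -0.00021 - 0.00111j
Σ over m = 0.34115 - 0.00000j; ×(4π/13) → 0.32977 - 0.00000j. Real part: 0.329769

0.329769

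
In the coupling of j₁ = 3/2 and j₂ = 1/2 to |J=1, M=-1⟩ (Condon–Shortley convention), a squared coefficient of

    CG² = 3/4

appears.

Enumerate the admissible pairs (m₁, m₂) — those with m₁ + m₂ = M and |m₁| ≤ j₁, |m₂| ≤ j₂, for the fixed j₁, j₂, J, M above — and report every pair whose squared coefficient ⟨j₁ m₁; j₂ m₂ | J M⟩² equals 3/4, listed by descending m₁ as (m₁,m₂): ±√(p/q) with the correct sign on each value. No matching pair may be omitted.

(-3/2,1/2): −√(3/4)

Admissible pairs with m₁+m₂ = M = -1: (-3/2,1/2), (-1/2,-1/2)
  (m₁,m₂)=(-1/2,-1/2): CG² = 1/4, CG = +√(1/4)
  (m₁,m₂)=(-3/2,1/2): CG² = 3/4, CG = −√(3/4)   ← matches the target
Pairs with CG² = 3/4: (-3/2,1/2): −√(3/4)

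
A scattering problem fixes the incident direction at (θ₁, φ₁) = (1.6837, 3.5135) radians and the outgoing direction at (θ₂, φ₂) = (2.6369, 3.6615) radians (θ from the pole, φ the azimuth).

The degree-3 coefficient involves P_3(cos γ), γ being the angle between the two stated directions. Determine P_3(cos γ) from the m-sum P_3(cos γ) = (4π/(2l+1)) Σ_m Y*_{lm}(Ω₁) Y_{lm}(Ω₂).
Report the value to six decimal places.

-0.388372

Expand P_3 via completeness: Σ_{m} conj(Y_{3,m}) at Ω₁ times Y_{3,m} at Ω₂ —
  [-3]  conj(Y_{3,-3})(Ω₁) = -0.179902-0.367650i ; Y_{3,-3}(Ω₂) = -0.000522+0.047167i ; Δ = +0.017435-0.008293i
  [-2]  conj(Y_{3,-2})(Ω₁) = -0.083656-0.076972i ; Y_{3,-2}(Ω₂) = -0.105914+0.180359i ; Δ = +0.022743-0.006936i
  [-1]  conj(Y_{3,-1})(Ω₁) = +0.280182+0.109288i ; Y_{3,-1}(Ω₂) = -0.383938+0.219781i ; Δ = -0.131592+0.019619i
  [+0]  conj(Y_{3,0})(Ω₁) = +0.123462-0.000000i ; Y_{3,0}(Ω₂) = -0.271431+0.000000i ; Δ = -0.033511+0.000000i
  [+1]  conj(Y_{3,1})(Ω₁) = -0.280182+0.109288i ; Y_{3,1}(Ω₂) = +0.383938+0.219781i ; Δ = -0.131592-0.019619i
  [+2]  conj(Y_{3,2})(Ω₁) = -0.083656+0.076972i ; Y_{3,2}(Ω₂) = -0.105914-0.180359i ; Δ = +0.022743+0.006936i
  [+3]  conj(Y_{3,3})(Ω₁) = +0.179902-0.367650i ; Y_{3,3}(Ω₂) = +0.000522+0.047167i ; Δ = +0.017435+0.008293i
Total Σ_m = -0.216340+0.000000i. Multiply by 1.795196: -0.388372+0.000000i. P_3(cos γ) = -0.388372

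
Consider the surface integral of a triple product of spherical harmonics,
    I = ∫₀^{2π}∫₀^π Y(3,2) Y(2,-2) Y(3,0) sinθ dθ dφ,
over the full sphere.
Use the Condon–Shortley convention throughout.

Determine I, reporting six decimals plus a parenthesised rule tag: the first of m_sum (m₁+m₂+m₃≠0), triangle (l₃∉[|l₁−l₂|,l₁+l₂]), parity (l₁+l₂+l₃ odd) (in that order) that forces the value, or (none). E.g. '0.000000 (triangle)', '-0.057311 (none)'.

m-sum 0 ✓  L=8 even ✓  1≤3≤5 ✓
Π(2lᵢ+1) = 7×5×7 = 245
triangle coeff Δ(3,2,3) = 1/3780
Σ_t [0,2]: t=0:+1/24 t=1:−1/4 t=2:+1/24 = -1/6
(3j)²=4/105 [(3 2 3; 0 0 0)], sign=+1
Σ_t [0,0]: t=0:+1/24 = 1/24
(3j)²=1/21 [(3 2 3; 2 -2 0)], sign=-1
⇒ 4πI² = 4/9
I = (-1)√(4/9/(4π)) = -0.18806319
No selection rule forces the value: the integral is nonzero (none).

-0.188063 (none)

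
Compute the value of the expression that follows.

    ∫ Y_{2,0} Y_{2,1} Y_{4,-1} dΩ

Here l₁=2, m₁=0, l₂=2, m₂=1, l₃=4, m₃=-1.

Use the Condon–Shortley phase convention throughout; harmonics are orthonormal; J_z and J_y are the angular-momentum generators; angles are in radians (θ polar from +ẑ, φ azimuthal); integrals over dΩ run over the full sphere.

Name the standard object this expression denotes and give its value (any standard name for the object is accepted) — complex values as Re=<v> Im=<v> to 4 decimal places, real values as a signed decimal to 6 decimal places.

This is a Gaunt coefficient — the integral of a triple product of spherical harmonics over the sphere.
Checks pass: Σm=0; 8 even; l₃=4∈[0,4].
(2·2+1)(2·2+1)(2·4+1) = 225
Δ: 0! 4! 4! / 9! → 1/630
sum: t=0:+1/16 = 1/16
3j²(2 2 4; 0 0 0) = Δ·Π!·Σ² = 2/35  (sign +1)
sum: t=0:+1/24 = 1/24
3j²(2 2 4; 0 1 -1) = Δ·Π!·Σ² = 1/21  (sign -1)
combine: 4πI² = 225·2/35·1/21 = 30/49
take √, sign -1: I = -0.22072812

Gaunt coefficient, -0.220728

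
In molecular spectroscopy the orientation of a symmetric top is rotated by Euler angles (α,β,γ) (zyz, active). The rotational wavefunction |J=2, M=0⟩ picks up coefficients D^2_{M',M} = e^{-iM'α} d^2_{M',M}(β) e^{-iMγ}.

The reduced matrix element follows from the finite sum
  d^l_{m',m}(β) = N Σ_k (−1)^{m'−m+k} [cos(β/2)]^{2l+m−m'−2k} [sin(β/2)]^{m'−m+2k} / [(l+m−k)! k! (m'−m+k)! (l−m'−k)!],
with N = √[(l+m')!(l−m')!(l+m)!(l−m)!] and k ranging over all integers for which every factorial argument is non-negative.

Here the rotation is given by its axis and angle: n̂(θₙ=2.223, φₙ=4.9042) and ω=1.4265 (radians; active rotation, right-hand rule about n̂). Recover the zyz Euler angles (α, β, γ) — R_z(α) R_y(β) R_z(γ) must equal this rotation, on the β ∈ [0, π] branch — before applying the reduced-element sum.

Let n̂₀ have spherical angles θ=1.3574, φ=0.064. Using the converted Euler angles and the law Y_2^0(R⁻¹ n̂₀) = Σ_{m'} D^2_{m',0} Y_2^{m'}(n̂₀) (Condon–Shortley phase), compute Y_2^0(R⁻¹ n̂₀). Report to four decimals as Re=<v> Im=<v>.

Re=0.1705 Im=0.0000

Axis–angle → zyz. n̂ = (sinθₙcosφₙ, sinθₙsinφₙ, cosθₙ) = (+0.151508, -0.780173, -0.606939), ω = 1.4265.
R = I cosω + sinω [n̂]ₓ + (1−cosω) n̂n̂ᵀ gives
  R = [+0.163450, +0.499426, -0.850798; -0.701837, +0.664942, +0.255494; +0.693332, +0.555361, +0.459200]
β = atan2(√(R₁₃²+R₂₃²), R₃₃) = 1.093701; α = atan2(R₂₃, R₁₃) mod 2π = 2.849862; γ = atan2(R₃₂, −R₃₁) mod 2π = 2.466240
Need the full column D^2_{m',0} for m'=−2..2 at α=2.8499, β=1.0937, γ=2.4662.
cos(β/2)=0.854166, sin(β/2)=0.520000
d^2_{-2,0}: single k=2 term ⇒ +0.483245;  D = +0.403297-0.266227i
d^2_{-1,0}: k∈[1..2] ⇒ +0.793791 -0.294190 = +0.499601;  D = -0.478492+0.143691i
d^2_{0,0}: k∈[0..2] ⇒ +0.532316 -0.789135 +0.073116 = -0.183702;  D = -0.183702+0.000000i
d^2_{1,0}: k∈[0..1] ⇒ -0.793791 +0.294190 = -0.499601;  D = +0.478492+0.143691i
d^2_{2,0}: single k=0 term ⇒ +0.483245;  D = +0.403297+0.266227i
Y_2^{m'}(θ=1.3574,φ=0.064) and Σ D·Y over m':
  (+0.4033-0.2662i)·(+0.3659-0.0471i)  (-0.4785+0.1437i)·(+0.1596-0.0102i)  (-0.1837+0.0000i)·(-0.2730+0.0000i)  (+0.4785+0.1437i)·(-0.1596-0.0102i)  (+0.4033+0.2662i)·(+0.3659+0.0471i)
Y_2^0(R⁻¹ n̂) = +0.170454+0.000000i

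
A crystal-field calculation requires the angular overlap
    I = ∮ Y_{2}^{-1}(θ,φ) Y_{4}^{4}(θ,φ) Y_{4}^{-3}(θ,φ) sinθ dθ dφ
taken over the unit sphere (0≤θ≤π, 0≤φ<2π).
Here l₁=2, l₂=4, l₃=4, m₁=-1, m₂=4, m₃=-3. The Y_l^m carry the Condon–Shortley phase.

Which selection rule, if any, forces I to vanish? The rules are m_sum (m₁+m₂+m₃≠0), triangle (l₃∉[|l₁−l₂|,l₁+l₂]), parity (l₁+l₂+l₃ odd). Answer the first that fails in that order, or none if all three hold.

Σmᵢ = 0  ✓
l₃∈[|l₁−l₂|,l₁+l₂]=[2,6], have l₃=4  ✓
Σlᵢ = 10 ⇒ even  ✓

none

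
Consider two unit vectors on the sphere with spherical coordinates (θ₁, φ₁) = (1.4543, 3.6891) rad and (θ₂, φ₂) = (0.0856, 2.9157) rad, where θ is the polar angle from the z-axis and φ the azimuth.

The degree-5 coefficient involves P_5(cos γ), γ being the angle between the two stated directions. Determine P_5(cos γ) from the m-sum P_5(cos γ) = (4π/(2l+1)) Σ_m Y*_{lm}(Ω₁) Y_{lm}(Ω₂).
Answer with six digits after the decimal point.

Term-by-term m-sum for l=5 (normalisation 4π/11 = 1.142397):
  [-5]  conj(Y_{5,-5})(Ω₁) = +0.412489-0.176373i ; Y_{5,-5}(Ω₂) = -0.000001-0.000002i ; Δ = -0.000001-0.000001i
  [-4]  conj(Y_{5,-4})(Ω₁) = -0.096359+0.135193i ; Y_{5,-4}(Ω₂) = +0.000048+0.000061i ; Δ = -0.000013+0.000001i
  [-3]  conj(Y_{5,-3})(Ω₁) = -0.021338+0.296977i ; Y_{5,-3}(Ω₂) = -0.001336-0.001075i ; Δ = +0.000348-0.000374i
  [-2]  conj(Y_{5,-2})(Ω₁) = -0.085401-0.165743i ; Y_{5,-2}(Ω₂) = +0.021965+0.010659i ; Δ = -0.000109-0.004551i
  [-1]  conj(Y_{5,-1})(Ω₁) = -0.221279-0.134910i ; Y_{5,-1}(Ω₂) = -0.208064-0.047816i ; Δ = +0.039589+0.038651i
  [+0]  conj(Y_{5,0})(Ω₁) = +0.191203-0.000000i ; Y_{5,0}(Ω₂) = +0.884873+0.000000i ; Δ = +0.169191+0.000000i
  [+1]  conj(Y_{5,1})(Ω₁) = +0.221279-0.134910i ; Y_{5,1}(Ω₂) = +0.208064-0.047816i ; Δ = +0.039589-0.038651i
  [+2]  conj(Y_{5,2})(Ω₁) = -0.085401+0.165743i ; Y_{5,2}(Ω₂) = +0.021965-0.010659i ; Δ = -0.000109+0.004551i
  [+3]  conj(Y_{5,3})(Ω₁) = +0.021338+0.296977i ; Y_{5,3}(Ω₂) = +0.001336-0.001075i ; Δ = +0.000348+0.000374i
  [+4]  conj(Y_{5,4})(Ω₁) = -0.096359-0.135193i ; Y_{5,4}(Ω₂) = +0.000048-0.000061i ; Δ = -0.000013-0.000001i
  [+5]  conj(Y_{5,5})(Ω₁) = -0.412489-0.176373i ; Y_{5,5}(Ω₂) = +0.000001-0.000002i ; Δ = -0.000001+0.000001i
Total Σ_m = +0.248819+0.000000i. Multiply by 1.142397: +0.284250+0.000000i. P_5(cos γ) = 0.284250

0.284250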